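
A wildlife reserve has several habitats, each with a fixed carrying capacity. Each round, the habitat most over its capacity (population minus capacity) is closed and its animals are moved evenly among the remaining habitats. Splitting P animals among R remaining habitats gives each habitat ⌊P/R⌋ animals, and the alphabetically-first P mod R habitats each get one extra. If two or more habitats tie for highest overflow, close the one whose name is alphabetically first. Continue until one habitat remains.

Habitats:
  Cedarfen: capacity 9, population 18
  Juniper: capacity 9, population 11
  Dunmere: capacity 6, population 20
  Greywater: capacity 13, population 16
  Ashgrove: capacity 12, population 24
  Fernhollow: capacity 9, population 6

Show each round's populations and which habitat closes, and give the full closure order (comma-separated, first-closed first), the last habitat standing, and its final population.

Round 1: Ashgrove=24 Cedarfen=18 Dunmere=20 Fernhollow=6 Greywater=16 Juniper=11 → close Dunmere (overflow 14)
  20÷5 = 4 each, +1 to first 0
Round 2: Ashgrove=28 Cedarfen=22 Fernhollow=10 Greywater=20 Juniper=15 → close Ashgrove (overflow 16)
  28÷4 = 7 each, +1 to first 0
Round 3: Cedarfen=29 Fernhollow=17 Greywater=27 Juniper=22 → close Cedarfen (overflow 20)
  29÷3 = 9 each, +1 to first 2
Round 4: Fernhollow=27 Greywater=37 Juniper=31 → close Greywater (overflow 24)
  37÷2 = 18 each, +1 to first 1
Round 5: Fernhollow=46 Juniper=49 → close Juniper (overflow 40)
  49÷1 = 49 each, +1 to first 0

Closure order: Dunmere, Ashgrove, Cedarfen, Greywater, Juniper
Last habitat: Fernhollow with 95 animals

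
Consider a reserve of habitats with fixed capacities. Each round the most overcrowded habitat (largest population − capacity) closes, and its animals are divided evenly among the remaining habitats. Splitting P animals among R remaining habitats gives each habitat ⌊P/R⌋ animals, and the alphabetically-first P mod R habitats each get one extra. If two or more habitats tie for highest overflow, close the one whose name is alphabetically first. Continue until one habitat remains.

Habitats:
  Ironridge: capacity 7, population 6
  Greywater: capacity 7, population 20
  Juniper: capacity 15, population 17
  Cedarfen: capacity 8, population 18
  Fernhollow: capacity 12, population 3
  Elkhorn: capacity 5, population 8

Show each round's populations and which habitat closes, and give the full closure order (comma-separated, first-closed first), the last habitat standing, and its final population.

Closure order: Greywater, Cedarfen, Elkhorn, Juniper, Ironridge
Last habitat: Fernhollow with 72 animals

Round 1: Cedarfen=18 Elkhorn=8 Fernhollow=3 Greywater=20 Ironridge=6 Juniper=17 → close Greywater (overflow 13)
  20÷5 = 4 each, +1 to first 0
Round 2: Cedarfen=22 Elkhorn=12 Fernhollow=7 Ironridge=10 Juniper=21 → close Cedarfen (overflow 14)
  22÷4 = 5 each, +1 to first 2
Round 3: Elkhorn=18 Fernhollow=13 Ironridge=15 Juniper=26 → close Elkhorn (overflow 13)
  18÷3 = 6 each, +1 to first 0
Round 4: Fernhollow=19 Ironridge=21 Juniper=32 → close Juniper (overflow 17)
  32÷2 = 16 each, +1 to first 0
Round 5: Fernhollow=35 Ironridge=37 → close Ironridge (overflow 30)
  37÷1 = 37 each, +1 to first 0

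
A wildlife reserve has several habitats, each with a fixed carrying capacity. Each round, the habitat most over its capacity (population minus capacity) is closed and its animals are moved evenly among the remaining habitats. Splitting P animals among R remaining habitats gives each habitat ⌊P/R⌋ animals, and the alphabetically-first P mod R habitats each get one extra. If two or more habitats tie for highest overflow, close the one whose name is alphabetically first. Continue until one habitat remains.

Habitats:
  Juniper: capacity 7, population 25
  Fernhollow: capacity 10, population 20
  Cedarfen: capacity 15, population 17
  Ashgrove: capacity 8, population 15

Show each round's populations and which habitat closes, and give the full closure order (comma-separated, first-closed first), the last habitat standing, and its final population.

Round 1: Ashgrove=15 Cedarfen=17 Fernhollow=20 Juniper=25 → close Juniper (overflow 18)
  25÷3 = 8 each, +1 to first 1
Round 2: Ashgrove=24 Cedarfen=25 Fernhollow=28 → close Fernhollow (overflow 18)
  28÷2 = 14 each, +1 to first 0
Round 3: Ashgrove=38 Cedarfen=39 → close Ashgrove (overflow 30)
  38÷1 = 38 each, +1 to first 0

Closure order: Juniper, Fernhollow, Ashgrove
Last habitat: Cedarfen with 77 animals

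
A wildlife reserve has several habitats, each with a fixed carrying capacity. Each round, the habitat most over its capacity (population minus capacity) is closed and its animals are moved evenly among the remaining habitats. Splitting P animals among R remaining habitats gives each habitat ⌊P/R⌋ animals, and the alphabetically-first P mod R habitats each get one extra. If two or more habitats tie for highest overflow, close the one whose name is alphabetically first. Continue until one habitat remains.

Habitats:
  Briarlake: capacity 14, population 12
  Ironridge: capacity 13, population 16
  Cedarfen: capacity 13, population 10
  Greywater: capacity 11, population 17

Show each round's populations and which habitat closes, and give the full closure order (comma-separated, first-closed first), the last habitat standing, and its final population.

Closure order: Greywater, Ironridge, Briarlake
Last habitat: Cedarfen with 55 animals

Round 1: Briarlake=12 Cedarfen=10 Greywater=17 Ironridge=16 → close Greywater (overflow 6)
  17÷3 = 5 each, +1 to first 2
Round 2: Briarlake=18 Cedarfen=16 Ironridge=21 → close Ironridge (overflow 8)
  21÷2 = 10 each, +1 to first 1
Round 3: Briarlake=29 Cedarfen=26 → close Briarlake (overflow 15)
  29÷1 = 29 each, +1 to first 0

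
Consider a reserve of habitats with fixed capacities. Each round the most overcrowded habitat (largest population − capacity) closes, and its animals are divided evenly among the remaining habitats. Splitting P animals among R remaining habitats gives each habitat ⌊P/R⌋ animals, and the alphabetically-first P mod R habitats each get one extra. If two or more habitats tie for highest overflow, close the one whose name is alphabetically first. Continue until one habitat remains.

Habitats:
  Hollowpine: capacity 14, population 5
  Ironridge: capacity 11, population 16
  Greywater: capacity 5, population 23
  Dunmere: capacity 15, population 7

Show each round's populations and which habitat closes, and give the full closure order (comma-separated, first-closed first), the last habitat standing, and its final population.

Round 1: Dunmere=7 Greywater=23 Hollowpine=5 Ironridge=16 → close Greywater (overflow 18)
  23÷3 = 7 each, +1 to first 2
Round 2: Dunmere=15 Hollowpine=13 Ironridge=23 → close Ironridge (overflow 12)
  23÷2 = 11 each, +1 to first 1
Round 3: Dunmere=27 Hollowpine=24 → close Dunmere (overflow 12)
  27÷1 = 27 each, +1 to first 0

Closure order: Greywater, Ironridge, Dunmere
Last habitat: Hollowpine with 51 animals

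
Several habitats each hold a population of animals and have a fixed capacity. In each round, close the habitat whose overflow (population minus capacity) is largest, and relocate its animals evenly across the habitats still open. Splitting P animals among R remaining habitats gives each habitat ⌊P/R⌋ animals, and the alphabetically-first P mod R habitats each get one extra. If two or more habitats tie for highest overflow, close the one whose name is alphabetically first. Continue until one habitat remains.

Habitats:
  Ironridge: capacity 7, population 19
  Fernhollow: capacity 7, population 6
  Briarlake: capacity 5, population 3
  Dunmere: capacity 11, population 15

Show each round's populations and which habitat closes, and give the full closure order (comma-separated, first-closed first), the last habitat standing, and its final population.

Round 1: Briarlake=3 Dunmere=15 Fernhollow=6 Ironridge=19 → close Ironridge (overflow 12)
  19÷3 = 6 each, +1 to first 1
Round 2: Briarlake=10 Dunmere=21 Fernhollow=12 → close Dunmere (overflow 10)
  21÷2 = 10 each, +1 to first 1
Round 3: Briarlake=21 Fernhollow=22 → close Briarlake (overflow 16)
  21÷1 = 21 each, +1 to first 0

Closure order: Ironridge, Dunmere, Briarlake
Last habitat: Fernhollow with 43 animals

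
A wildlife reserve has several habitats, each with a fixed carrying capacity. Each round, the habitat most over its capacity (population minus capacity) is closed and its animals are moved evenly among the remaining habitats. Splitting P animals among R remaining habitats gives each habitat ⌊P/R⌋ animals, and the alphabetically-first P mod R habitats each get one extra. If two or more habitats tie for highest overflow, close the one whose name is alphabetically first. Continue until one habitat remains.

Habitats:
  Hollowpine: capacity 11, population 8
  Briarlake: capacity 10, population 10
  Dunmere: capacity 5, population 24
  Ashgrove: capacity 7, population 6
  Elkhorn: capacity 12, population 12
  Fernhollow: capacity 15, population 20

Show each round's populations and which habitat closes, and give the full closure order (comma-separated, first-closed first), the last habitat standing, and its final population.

Closure order: Dunmere, Fernhollow, Ashgrove, Briarlake, Elkhorn
Last habitat: Hollowpine with 80 animals

Round 1: Ashgrove=6 Briarlake=10 Dunmere=24 Elkhorn=12 Fernhollow=20 Hollowpine=8 → close Dunmere (overflow 19)
  24÷5 = 4 each, +1 to first 4
Round 2: Ashgrove=11 Briarlake=15 Elkhorn=17 Fernhollow=25 Hollowpine=12 → close Fernhollow (overflow 10)
  25÷4 = 6 each, +1 to first 1
Round 3: Ashgrove=18 Briarlake=21 Elkhorn=23 Hollowpine=18 → close Ashgrove (overflow 11)
  18÷3 = 6 each, +1 to first 0
Round 4: Briarlake=27 Elkhorn=29 Hollowpine=24 → close Briarlake (overflow 17)
  27÷2 = 13 each, +1 to first 1
Round 5: Elkhorn=43 Hollowpine=37 → close Elkhorn (overflow 31)
  43÷1 = 43 each, +1 to first 0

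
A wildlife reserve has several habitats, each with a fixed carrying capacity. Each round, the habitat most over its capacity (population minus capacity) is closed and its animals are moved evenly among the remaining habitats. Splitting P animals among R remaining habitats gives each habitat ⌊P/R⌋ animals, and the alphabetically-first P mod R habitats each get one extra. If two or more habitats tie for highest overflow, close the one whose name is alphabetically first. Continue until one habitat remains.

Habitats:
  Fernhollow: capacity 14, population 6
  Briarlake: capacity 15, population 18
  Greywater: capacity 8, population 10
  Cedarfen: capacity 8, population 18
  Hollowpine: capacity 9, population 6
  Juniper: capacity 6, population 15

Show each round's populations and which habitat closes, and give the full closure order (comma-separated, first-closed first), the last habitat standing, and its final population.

Closure order: Cedarfen, Juniper, Briarlake, Greywater, Hollowpine
Last habitat: Fernhollow with 73 animals

Round 1: Briarlake=18 Cedarfen=18 Fernhollow=6 Greywater=10 Hollowpine=6 Juniper=15 → close Cedarfen (overflow 10)
  18÷5 = 3 each, +1 to first 3
Round 2: Briarlake=22 Fernhollow=10 Greywater=14 Hollowpine=9 Juniper=18 → close Juniper (overflow 12)
  18÷4 = 4 each, +1 to first 2
Round 3: Briarlake=27 Fernhollow=15 Greywater=18 Hollowpine=13 → close Briarlake (overflow 12)
  27÷3 = 9 each, +1 to first 0
Round 4: Fernhollow=24 Greywater=27 Hollowpine=22 → close Greywater (overflow 19)
  27÷2 = 13 each, +1 to first 1
Round 5: Fernhollow=38 Hollowpine=35 → close Hollowpine (overflow 26)
  35÷1 = 35 each, +1 to first 0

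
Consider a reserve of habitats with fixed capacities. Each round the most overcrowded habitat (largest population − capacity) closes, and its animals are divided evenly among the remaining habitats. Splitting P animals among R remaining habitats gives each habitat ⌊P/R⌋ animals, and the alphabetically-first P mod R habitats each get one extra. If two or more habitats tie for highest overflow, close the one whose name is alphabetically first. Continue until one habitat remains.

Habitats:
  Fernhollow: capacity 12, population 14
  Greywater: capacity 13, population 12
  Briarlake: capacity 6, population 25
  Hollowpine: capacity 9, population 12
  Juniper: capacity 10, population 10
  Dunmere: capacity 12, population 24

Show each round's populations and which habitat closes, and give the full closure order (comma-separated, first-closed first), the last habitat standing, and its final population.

Round 1: Briarlake=25 Dunmere=24 Fernhollow=14 Greywater=12 Hollowpine=12 Juniper=10 → close Briarlake (overflow 19)
  25÷5 = 5 each, +1 to first 0
Round 2: Dunmere=29 Fernhollow=19 Greywater=17 Hollowpine=17 Juniper=15 → close Dunmere (overflow 17)
  29÷4 = 7 each, +1 to first 1
Round 3: Fernhollow=27 Greywater=24 Hollowpine=24 Juniper=22 → close Fernhollow (overflow 15)
  27÷3 = 9 each, +1 to first 0
Round 4: Greywater=33 Hollowpine=33 Juniper=31 → close Hollowpine (overflow 24)
  33÷2 = 16 each, +1 to first 1
Round 5: Greywater=50 Juniper=47 → close Greywater (overflow 37)
  50÷1 = 50 each, +1 to first 0

Closure order: Briarlake, Dunmere, Fernhollow, Hollowpine, Greywater
Last habitat: Juniper with 97 animals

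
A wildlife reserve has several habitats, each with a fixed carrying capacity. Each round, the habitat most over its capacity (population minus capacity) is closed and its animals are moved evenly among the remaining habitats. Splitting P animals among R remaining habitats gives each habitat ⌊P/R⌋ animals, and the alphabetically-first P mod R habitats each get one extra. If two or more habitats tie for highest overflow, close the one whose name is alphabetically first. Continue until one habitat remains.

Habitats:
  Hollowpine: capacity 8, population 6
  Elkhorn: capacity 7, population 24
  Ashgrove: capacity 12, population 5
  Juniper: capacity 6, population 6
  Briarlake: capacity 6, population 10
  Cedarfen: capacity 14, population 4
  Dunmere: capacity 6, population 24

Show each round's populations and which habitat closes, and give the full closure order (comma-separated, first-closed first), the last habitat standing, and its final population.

Round 1: Ashgrove=5 Briarlake=10 Cedarfen=4 Dunmere=24 Elkhorn=24 Hollowpine=6 Juniper=6 → close Dunmere (overflow 18)
  24÷6 = 4 each, +1 to first 0
Round 2: Ashgrove=9 Briarlake=14 Cedarfen=8 Elkhorn=28 Hollowpine=10 Juniper=10 → close Elkhorn (overflow 21)
  28÷5 = 5 each, +1 to first 3
Round 3: Ashgrove=15 Briarlake=20 Cedarfen=14 Hollowpine=15 Juniper=15 → close Briarlake (overflow 14)
  20÷4 = 5 each, +1 to first 0
Round 4: Ashgrove=20 Cedarfen=19 Hollowpine=20 Juniper=20 → close Juniper (overflow 14)
  20÷3 = 6 each, +1 to first 2
Round 5: Ashgrove=27 Cedarfen=26 Hollowpine=26 → close Hollowpine (overflow 18)
  26÷2 = 13 each, +1 to first 0
Round 6: Ashgrove=40 Cedarfen=39 → close Ashgrove (overflow 28)
  40÷1 = 40 each, +1 to first 0

Closure order: Dunmere, Elkhorn, Briarlake, Juniper, Hollowpine, Ashgrove
Last habitat: Cedarfen with 79 animals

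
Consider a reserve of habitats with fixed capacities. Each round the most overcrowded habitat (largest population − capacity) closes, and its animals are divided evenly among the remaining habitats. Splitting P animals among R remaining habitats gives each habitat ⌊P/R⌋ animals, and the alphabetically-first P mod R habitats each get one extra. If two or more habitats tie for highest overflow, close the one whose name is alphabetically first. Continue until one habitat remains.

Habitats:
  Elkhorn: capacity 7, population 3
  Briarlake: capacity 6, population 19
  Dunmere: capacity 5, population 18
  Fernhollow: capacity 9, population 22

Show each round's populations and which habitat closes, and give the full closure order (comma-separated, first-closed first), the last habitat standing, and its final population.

Round 1: Briarlake=19 Dunmere=18 Elkhorn=3 Fernhollow=22 → close Briarlake (overflow 13)
  19÷3 = 6 each, +1 to first 1
Round 2: Dunmere=25 Elkhorn=9 Fernhollow=28 → close Dunmere (overflow 20)
  25÷2 = 12 each, +1 to first 1
Round 3: Elkhorn=22 Fernhollow=40 → close Fernhollow (overflow 31)
  40÷1 = 40 each, +1 to first 0

Closure order: Briarlake, Dunmere, Fernhollow
Last habitat: Elkhorn with 62 animals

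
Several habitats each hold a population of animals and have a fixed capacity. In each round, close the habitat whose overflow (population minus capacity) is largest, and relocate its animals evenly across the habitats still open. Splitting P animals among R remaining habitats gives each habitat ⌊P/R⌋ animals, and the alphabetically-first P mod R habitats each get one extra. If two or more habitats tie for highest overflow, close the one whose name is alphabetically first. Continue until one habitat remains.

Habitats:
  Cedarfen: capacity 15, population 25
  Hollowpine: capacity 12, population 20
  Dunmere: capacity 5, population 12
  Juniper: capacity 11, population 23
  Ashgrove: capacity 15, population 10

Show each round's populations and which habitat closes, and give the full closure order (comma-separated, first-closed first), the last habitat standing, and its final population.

Closure order: Juniper, Cedarfen, Dunmere, Hollowpine
Last habitat: Ashgrove with 90 animals

Round 1: Ashgrove=10 Cedarfen=25 Dunmere=12 Hollowpine=20 Juniper=23 → close Juniper (overflow 12)
  23÷4 = 5 each, +1 to first 3
Round 2: Ashgrove=16 Cedarfen=31 Dunmere=18 Hollowpine=25 → close Cedarfen (overflow 16)
  31÷3 = 10 each, +1 to first 1
Round 3: Ashgrove=27 Dunmere=28 Hollowpine=35 → close Dunmere (overflow 23)
  28÷2 = 14 each, +1 to first 0
Round 4: Ashgrove=41 Hollowpine=49 → close Hollowpine (overflow 37)
  49÷1 = 49 each, +1 to first 0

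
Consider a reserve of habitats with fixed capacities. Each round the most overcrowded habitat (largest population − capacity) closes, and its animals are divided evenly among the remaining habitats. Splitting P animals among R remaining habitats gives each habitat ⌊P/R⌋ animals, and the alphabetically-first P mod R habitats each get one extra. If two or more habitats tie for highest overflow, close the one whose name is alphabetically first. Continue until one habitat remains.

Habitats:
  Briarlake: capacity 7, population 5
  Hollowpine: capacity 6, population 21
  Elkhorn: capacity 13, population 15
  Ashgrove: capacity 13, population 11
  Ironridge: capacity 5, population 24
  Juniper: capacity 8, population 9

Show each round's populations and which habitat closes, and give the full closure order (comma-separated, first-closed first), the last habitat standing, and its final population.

Closure order: Ironridge, Hollowpine, Elkhorn, Ashgrove, Briarlake
Last habitat: Juniper with 85 animals

Round 1: Ashgrove=11 Briarlake=5 Elkhorn=15 Hollowpine=21 Ironridge=24 Juniper=9 → close Ironridge (overflow 19)
  24÷5 = 4 each, +1 to first 4
Round 2: Ashgrove=16 Briarlake=10 Elkhorn=20 Hollowpine=26 Juniper=13 → close Hollowpine (overflow 20)
  26÷4 = 6 each, +1 to first 2
Round 3: Ashgrove=23 Briarlake=17 Elkhorn=26 Juniper=19 → close Elkhorn (overflow 13)
  26÷3 = 8 each, +1 to first 2
Round 4: Ashgrove=32 Briarlake=26 Juniper=27 → close Ashgrove (overflow 19)
  32÷2 = 16 each, +1 to first 0
Round 5: Briarlake=42 Juniper=43 → close Briarlake (overflow 35)
  42÷1 = 42 each, +1 to first 0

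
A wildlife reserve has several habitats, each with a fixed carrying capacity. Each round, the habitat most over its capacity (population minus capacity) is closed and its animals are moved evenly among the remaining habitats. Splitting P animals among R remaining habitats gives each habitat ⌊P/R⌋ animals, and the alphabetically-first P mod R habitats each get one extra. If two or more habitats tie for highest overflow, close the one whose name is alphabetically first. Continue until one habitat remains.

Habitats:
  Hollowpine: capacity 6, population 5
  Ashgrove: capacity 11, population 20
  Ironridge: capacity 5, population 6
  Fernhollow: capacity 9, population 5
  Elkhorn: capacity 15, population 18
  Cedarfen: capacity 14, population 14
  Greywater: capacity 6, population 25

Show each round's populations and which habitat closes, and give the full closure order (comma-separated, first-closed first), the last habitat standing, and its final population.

Closure order: Greywater, Ashgrove, Elkhorn, Cedarfen, Ironridge, Hollowpine
Last habitat: Fernhollow with 93 animals

Round 1: Ashgrove=20 Cedarfen=14 Elkhorn=18 Fernhollow=5 Greywater=25 Hollowpine=5 Ironridge=6 → close Greywater (overflow 19)
  25÷6 = 4 each, +1 to first 1
Round 2: Ashgrove=25 Cedarfen=18 Elkhorn=22 Fernhollow=9 Hollowpine=9 Ironridge=10 → close Ashgrove (overflow 14)
  25÷5 = 5 each, +1 to first 0
Round 3: Cedarfen=23 Elkhorn=27 Fernhollow=14 Hollowpine=14 Ironridge=15 → close Elkhorn (overflow 12)
  27÷4 = 6 each, +1 to first 3
Round 4: Cedarfen=30 Fernhollow=21 Hollowpine=21 Ironridge=21 → close Cedarfen (overflow 16)
  30÷3 = 10 each, +1 to first 0
Round 5: Fernhollow=31 Hollowpine=31 Ironridge=31 → close Ironridge (overflow 26)
  31÷2 = 15 each, +1 to first 1
Round 6: Fernhollow=47 Hollowpine=46 → close Hollowpine (overflow 40)
  46÷1 = 46 each, +1 to first 0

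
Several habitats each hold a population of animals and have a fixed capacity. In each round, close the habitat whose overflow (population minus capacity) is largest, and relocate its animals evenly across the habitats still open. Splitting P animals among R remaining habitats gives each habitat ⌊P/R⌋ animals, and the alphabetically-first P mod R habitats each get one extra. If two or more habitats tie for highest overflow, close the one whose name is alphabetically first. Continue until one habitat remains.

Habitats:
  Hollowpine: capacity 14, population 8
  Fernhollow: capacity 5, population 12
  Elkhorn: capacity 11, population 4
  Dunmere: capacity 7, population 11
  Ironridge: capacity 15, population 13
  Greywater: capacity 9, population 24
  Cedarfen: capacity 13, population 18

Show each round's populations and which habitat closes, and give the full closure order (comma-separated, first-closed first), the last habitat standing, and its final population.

Closure order: Greywater, Fernhollow, Cedarfen, Dunmere, Ironridge, Elkhorn
Last habitat: Hollowpine with 90 animals

Round 1: Cedarfen=18 Dunmere=11 Elkhorn=4 Fernhollow=12 Greywater=24 Hollowpine=8 Ironridge=13 → close Greywater (overflow 15)
  24÷6 = 4 each, +1 to first 0
Round 2: Cedarfen=22 Dunmere=15 Elkhorn=8 Fernhollow=16 Hollowpine=12 Ironridge=17 → close Fernhollow (overflow 11)
  16÷5 = 3 each, +1 to first 1
Round 3: Cedarfen=26 Dunmere=18 Elkhorn=11 Hollowpine=15 Ironridge=20 → close Cedarfen (overflow 13)
  26÷4 = 6 each, +1 to first 2
Round 4: Dunmere=25 Elkhorn=18 Hollowpine=21 Ironridge=26 → close Dunmere (overflow 18)
  25÷3 = 8 each, +1 to first 1
Round 5: Elkhorn=27 Hollowpine=29 Ironridge=34 → close Ironridge (overflow 19)
  34÷2 = 17 each, +1 to first 0
Round 6: Elkhorn=44 Hollowpine=46 → close Elkhorn (overflow 33)
  44÷1 = 44 each, +1 to first 0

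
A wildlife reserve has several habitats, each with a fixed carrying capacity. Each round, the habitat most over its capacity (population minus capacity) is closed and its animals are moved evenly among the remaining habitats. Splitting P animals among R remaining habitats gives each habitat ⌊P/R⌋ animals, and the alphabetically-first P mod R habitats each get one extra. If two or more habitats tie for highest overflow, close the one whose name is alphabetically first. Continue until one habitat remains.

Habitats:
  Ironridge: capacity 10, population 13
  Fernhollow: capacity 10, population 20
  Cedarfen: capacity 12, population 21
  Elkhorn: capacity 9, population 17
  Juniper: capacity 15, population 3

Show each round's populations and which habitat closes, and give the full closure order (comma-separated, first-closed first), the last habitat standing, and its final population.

Round 1: Cedarfen=21 Elkhorn=17 Fernhollow=20 Ironridge=13 Juniper=3 → close Fernhollow (overflow 10)
  20÷4 = 5 each, +1 to first 0
Round 2: Cedarfen=26 Elkhorn=22 Ironridge=18 Juniper=8 → close Cedarfen (overflow 14)
  26÷3 = 8 each, +1 to first 2
Round 3: Elkhorn=31 Ironridge=27 Juniper=16 → close Elkhorn (overflow 22)
  31÷2 = 15 each, +1 to first 1
Round 4: Ironridge=43 Juniper=31 → close Ironridge (overflow 33)
  43÷1 = 43 each, +1 to first 0

Closure order: Fernhollow, Cedarfen, Elkhorn, Ironridge
Last habitat: Juniper with 74 animals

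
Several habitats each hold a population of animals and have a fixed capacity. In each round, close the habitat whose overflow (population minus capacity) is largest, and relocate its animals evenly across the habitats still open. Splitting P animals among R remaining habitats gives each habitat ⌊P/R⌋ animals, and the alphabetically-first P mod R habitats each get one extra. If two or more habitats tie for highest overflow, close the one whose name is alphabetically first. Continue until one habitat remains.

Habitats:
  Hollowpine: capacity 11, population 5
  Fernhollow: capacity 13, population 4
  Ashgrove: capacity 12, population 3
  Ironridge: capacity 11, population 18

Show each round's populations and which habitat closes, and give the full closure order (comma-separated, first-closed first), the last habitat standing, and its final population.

Closure order: Ironridge, Hollowpine, Ashgrove
Last habitat: Fernhollow with 30 animals

Round 1: Ashgrove=3 Fernhollow=4 Hollowpine=5 Ironridge=18 → close Ironridge (overflow 7)
  18÷3 = 6 each, +1 to first 0
Round 2: Ashgrove=9 Fernhollow=10 Hollowpine=11 → close Hollowpine (overflow 0)
  11÷2 = 5 each, +1 to first 1
Round 3: Ashgrove=15 Fernhollow=15 → close Ashgrove (overflow 3)
  15÷1 = 15 each, +1 to first 0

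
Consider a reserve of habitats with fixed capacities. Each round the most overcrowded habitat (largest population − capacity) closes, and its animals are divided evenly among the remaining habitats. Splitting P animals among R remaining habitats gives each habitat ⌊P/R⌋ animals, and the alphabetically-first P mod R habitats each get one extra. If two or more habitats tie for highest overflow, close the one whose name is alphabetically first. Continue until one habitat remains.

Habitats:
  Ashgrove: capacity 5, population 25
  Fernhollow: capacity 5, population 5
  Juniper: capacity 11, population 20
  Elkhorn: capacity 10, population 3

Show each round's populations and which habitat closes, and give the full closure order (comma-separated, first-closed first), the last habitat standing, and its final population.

Round 1: Ashgrove=25 Elkhorn=3 Fernhollow=5 Juniper=20 → close Ashgrove (overflow 20)
  25÷3 = 8 each, +1 to first 1
Round 2: Elkhorn=12 Fernhollow=13 Juniper=28 → close Juniper (overflow 17)
  28÷2 = 14 each, +1 to first 0
Round 3: Elkhorn=26 Fernhollow=27 → close Fernhollow (overflow 22)
  27÷1 = 27 each, +1 to first 0

Closure order: Ashgrove, Juniper, Fernhollow
Last habitat: Elkhorn with 53 animals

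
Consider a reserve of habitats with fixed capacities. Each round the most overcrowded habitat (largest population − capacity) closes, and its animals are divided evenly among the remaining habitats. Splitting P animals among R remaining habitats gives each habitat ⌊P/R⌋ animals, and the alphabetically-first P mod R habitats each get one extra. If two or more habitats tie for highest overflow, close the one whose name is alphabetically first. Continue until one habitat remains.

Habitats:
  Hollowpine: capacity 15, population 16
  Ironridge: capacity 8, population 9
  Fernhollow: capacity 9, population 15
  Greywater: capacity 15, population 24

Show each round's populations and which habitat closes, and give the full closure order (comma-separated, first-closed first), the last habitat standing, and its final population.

Closure order: Greywater, Fernhollow, Hollowpine
Last habitat: Ironridge with 64 animals

Round 1: Fernhollow=15 Greywater=24 Hollowpine=16 Ironridge=9 → close Greywater (overflow 9)
  24÷3 = 8 each, +1 to first 0
Round 2: Fernhollow=23 Hollowpine=24 Ironridge=17 → close Fernhollow (overflow 14)
  23÷2 = 11 each, +1 to first 1
Round 3: Hollowpine=36 Ironridge=28 → close Hollowpine (overflow 21)
  36÷1 = 36 each, +1 to first 0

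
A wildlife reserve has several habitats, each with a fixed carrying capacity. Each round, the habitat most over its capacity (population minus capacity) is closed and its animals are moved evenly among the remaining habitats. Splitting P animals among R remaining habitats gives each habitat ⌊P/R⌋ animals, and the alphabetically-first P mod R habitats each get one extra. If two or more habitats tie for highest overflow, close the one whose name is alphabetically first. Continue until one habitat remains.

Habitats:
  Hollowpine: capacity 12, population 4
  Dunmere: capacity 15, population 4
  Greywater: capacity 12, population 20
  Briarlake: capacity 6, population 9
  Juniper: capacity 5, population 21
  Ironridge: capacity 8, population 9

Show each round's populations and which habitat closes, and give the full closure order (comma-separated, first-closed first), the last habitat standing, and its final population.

Round 1: Briarlake=9 Dunmere=4 Greywater=20 Hollowpine=4 Ironridge=9 Juniper=21 → close Juniper (overflow 16)
  21÷5 = 4 each, +1 to first 1
Round 2: Briarlake=14 Dunmere=8 Greywater=24 Hollowpine=8 Ironridge=13 → close Greywater (overflow 12)
  24÷4 = 6 each, +1 to first 0
Round 3: Briarlake=20 Dunmere=14 Hollowpine=14 Ironridge=19 → close Briarlake (overflow 14)
  20÷3 = 6 each, +1 to first 2
Round 4: Dunmere=21 Hollowpine=21 Ironridge=25 → close Ironridge (overflow 17)
  25÷2 = 12 each, +1 to first 1
Round 5: Dunmere=34 Hollowpine=33 → close Hollowpine (overflow 21)
  33÷1 = 33 each, +1 to first 0

Closure order: Juniper, Greywater, Briarlake, Ironridge, Hollowpine
Last habitat: Dunmere with 67 animals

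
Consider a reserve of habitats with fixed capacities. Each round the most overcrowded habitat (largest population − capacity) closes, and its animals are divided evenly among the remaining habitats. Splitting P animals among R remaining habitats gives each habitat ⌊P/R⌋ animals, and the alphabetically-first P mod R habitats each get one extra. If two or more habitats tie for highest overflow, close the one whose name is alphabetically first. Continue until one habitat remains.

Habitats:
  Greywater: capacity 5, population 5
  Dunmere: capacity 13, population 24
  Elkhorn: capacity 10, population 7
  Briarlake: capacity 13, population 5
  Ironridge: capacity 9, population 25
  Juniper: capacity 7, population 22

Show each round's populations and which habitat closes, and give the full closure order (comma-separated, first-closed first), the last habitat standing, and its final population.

Closure order: Ironridge, Juniper, Dunmere, Greywater, Elkhorn
Last habitat: Briarlake with 88 animals

Round 1: Briarlake=5 Dunmere=24 Elkhorn=7 Greywater=5 Ironridge=25 Juniper=22 → close Ironridge (overflow 16)
  25÷5 = 5 each, +1 to first 0
Round 2: Briarlake=10 Dunmere=29 Elkhorn=12 Greywater=10 Juniper=27 → close Juniper (overflow 20)
  27÷4 = 6 each, +1 to first 3
Round 3: Briarlake=17 Dunmere=36 Elkhorn=19 Greywater=16 → close Dunmere (overflow 23)
  36÷3 = 12 each, +1 to first 0
Round 4: Briarlake=29 Elkhorn=31 Greywater=28 → close Greywater (overflow 23)
  28÷2 = 14 each, +1 to first 0
Round 5: Briarlake=43 Elkhorn=45 → close Elkhorn (overflow 35)
  45÷1 = 45 each, +1 to first 0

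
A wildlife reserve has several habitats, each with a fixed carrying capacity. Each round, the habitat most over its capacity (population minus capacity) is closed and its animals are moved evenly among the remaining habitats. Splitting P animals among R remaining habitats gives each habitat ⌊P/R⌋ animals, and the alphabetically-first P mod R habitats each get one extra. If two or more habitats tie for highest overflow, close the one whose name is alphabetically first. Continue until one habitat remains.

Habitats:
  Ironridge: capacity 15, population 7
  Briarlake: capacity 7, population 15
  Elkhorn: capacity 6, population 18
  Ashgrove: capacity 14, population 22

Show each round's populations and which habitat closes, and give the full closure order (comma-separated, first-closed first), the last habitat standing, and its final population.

Round 1: Ashgrove=22 Briarlake=15 Elkhorn=18 Ironridge=7 → close Elkhorn (overflow 12)
  18÷3 = 6 each, +1 to first 0
Round 2: Ashgrove=28 Briarlake=21 Ironridge=13 → close Ashgrove (overflow 14)
  28÷2 = 14 each, +1 to first 0
Round 3: Briarlake=35 Ironridge=27 → close Briarlake (overflow 28)
  35÷1 = 35 each, +1 to first 0

Closure order: Elkhorn, Ashgrove, Briarlake
Last habitat: Ironridge with 62 animals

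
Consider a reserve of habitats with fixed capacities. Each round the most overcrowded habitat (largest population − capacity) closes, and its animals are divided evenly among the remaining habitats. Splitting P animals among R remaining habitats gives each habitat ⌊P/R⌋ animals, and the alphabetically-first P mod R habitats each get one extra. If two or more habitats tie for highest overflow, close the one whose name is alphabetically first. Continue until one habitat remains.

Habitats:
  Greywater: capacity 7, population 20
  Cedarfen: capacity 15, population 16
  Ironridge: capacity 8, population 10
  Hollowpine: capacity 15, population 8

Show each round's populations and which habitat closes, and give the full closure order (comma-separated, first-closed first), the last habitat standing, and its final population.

Closure order: Greywater, Cedarfen, Ironridge
Last habitat: Hollowpine with 54 animals

Round 1: Cedarfen=16 Greywater=20 Hollowpine=8 Ironridge=10 → close Greywater (overflow 13)
  20÷3 = 6 each, +1 to first 2
Round 2: Cedarfen=23 Hollowpine=15 Ironridge=16 → close Cedarfen (overflow 8)
  23÷2 = 11 each, +1 to first 1
Round 3: Hollowpine=27 Ironridge=27 → close Ironridge (overflow 19)
  27÷1 = 27 each, +1 to first 0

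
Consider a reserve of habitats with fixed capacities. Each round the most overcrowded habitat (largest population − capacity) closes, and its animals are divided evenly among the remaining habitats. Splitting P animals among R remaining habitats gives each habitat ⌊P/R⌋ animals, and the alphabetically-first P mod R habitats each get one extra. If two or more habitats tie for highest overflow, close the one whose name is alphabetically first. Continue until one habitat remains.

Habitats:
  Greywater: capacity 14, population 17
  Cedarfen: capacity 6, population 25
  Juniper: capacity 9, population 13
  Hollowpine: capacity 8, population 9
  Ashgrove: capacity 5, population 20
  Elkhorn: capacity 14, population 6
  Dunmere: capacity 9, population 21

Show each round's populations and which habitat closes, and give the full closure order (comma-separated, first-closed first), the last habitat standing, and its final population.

Round 1: Ashgrove=20 Cedarfen=25 Dunmere=21 Elkhorn=6 Greywater=17 Hollowpine=9 Juniper=13 → close Cedarfen (overflow 19)
  25÷6 = 4 each, +1 to first 1
Round 2: Ashgrove=25 Dunmere=25 Elkhorn=10 Greywater=21 Hollowpine=13 Juniper=17 → close Ashgrove (overflow 20)
  25÷5 = 5 each, +1 to first 0
Round 3: Dunmere=30 Elkhorn=15 Greywater=26 Hollowpine=18 Juniper=22 → close Dunmere (overflow 21)
  30÷4 = 7 each, +1 to first 2
Round 4: Elkhorn=23 Greywater=34 Hollowpine=25 Juniper=29 → close Greywater (overflow 20)
  34÷3 = 11 each, +1 to first 1
Round 5: Elkhorn=35 Hollowpine=36 Juniper=40 → close Juniper (overflow 31)
  40÷2 = 20 each, +1 to first 0
Round 6: Elkhorn=55 Hollowpine=56 → close Hollowpine (overflow 48)
  56÷1 = 56 each, +1 to first 0

Closure order: Cedarfen, Ashgrove, Dunmere, Greywater, Juniper, Hollowpine
Last habitat: Elkhorn with 111 animals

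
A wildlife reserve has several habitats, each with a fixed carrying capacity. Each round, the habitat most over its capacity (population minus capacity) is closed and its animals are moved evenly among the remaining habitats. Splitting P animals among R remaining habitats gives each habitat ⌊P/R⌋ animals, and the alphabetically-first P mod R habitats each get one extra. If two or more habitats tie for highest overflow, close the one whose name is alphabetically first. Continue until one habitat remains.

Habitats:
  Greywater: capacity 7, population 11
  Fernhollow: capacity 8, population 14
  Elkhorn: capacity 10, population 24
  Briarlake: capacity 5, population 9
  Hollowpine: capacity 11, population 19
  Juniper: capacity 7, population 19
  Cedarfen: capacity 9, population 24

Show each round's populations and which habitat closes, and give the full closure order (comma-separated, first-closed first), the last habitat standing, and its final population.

Round 1: Briarlake=9 Cedarfen=24 Elkhorn=24 Fernhollow=14 Greywater=11 Hollowpine=19 Juniper=19 → close Cedarfen (overflow 15)
  24÷6 = 4 each, +1 to first 0
Round 2: Briarlake=13 Elkhorn=28 Fernhollow=18 Greywater=15 Hollowpine=23 Juniper=23 → close Elkhorn (overflow 18)
  28÷5 = 5 each, +1 to first 3
Round 3: Briarlake=19 Fernhollow=24 Greywater=21 Hollowpine=28 Juniper=28 → close Juniper (overflow 21)
  28÷4 = 7 each, +1 to first 0
Round 4: Briarlake=26 Fernhollow=31 Greywater=28 Hollowpine=35 → close Hollowpine (overflow 24)
  35÷3 = 11 each, +1 to first 2
Round 5: Briarlake=38 Fernhollow=43 Greywater=39 → close Fernhollow (overflow 35)
  43÷2 = 21 each, +1 to first 1
Round 6: Briarlake=60 Greywater=60 → close Briarlake (overflow 55)
  60÷1 = 60 each, +1 to first 0

Closure order: Cedarfen, Elkhorn, Juniper, Hollowpine, Fernhollow, Briarlake
Last habitat: Greywater with 120 animals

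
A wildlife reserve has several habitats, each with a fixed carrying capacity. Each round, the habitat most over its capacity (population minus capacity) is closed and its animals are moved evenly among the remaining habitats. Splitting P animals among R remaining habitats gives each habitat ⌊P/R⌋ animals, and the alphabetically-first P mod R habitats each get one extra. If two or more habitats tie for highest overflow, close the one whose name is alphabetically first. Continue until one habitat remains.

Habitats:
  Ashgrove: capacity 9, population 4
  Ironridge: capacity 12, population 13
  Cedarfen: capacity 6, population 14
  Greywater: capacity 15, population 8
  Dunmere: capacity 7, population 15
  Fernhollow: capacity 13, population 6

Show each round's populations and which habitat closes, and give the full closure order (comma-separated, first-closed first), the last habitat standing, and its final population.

Round 1: Ashgrove=4 Cedarfen=14 Dunmere=15 Fernhollow=6 Greywater=8 Ironridge=13 → close Cedarfen (overflow 8)
  14÷5 = 2 each, +1 to first 4
Round 2: Ashgrove=7 Dunmere=18 Fernhollow=9 Greywater=11 Ironridge=15 → close Dunmere (overflow 11)
  18÷4 = 4 each, +1 to first 2
Round 3: Ashgrove=12 Fernhollow=14 Greywater=15 Ironridge=19 → close Ironridge (overflow 7)
  19÷3 = 6 each, +1 to first 1
Round 4: Ashgrove=19 Fernhollow=20 Greywater=21 → close Ashgrove (overflow 10)
  19÷2 = 9 each, +1 to first 1
Round 5: Fernhollow=30 Greywater=30 → close Fernhollow (overflow 17)
  30÷1 = 30 each, +1 to first 0

Closure order: Cedarfen, Dunmere, Ironridge, Ashgrove, Fernhollow
Last habitat: Greywater with 60 animals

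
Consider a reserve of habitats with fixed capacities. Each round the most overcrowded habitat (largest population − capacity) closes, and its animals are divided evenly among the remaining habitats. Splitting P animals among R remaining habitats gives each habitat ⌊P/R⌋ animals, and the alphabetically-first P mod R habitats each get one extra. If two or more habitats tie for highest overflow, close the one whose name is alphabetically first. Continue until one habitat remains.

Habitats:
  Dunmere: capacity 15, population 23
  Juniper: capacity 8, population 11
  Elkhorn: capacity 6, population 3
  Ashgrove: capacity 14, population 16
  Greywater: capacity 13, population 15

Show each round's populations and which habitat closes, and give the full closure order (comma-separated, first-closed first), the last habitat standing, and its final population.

Round 1: Ashgrove=16 Dunmere=23 Elkhorn=3 Greywater=15 Juniper=11 → close Dunmere (overflow 8)
  23÷4 = 5 each, +1 to first 3
Round 2: Ashgrove=22 Elkhorn=9 Greywater=21 Juniper=16 → close Ashgrove (overflow 8)
  22÷3 = 7 each, +1 to first 1
Round 3: Elkhorn=17 Greywater=28 Juniper=23 → close Greywater (overflow 15)
  28÷2 = 14 each, +1 to first 0
Round 4: Elkhorn=31 Juniper=37 → close Juniper (overflow 29)
  37÷1 = 37 each, +1 to first 0

Closure order: Dunmere, Ashgrove, Greywater, Juniper
Last habitat: Elkhorn with 68 animals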